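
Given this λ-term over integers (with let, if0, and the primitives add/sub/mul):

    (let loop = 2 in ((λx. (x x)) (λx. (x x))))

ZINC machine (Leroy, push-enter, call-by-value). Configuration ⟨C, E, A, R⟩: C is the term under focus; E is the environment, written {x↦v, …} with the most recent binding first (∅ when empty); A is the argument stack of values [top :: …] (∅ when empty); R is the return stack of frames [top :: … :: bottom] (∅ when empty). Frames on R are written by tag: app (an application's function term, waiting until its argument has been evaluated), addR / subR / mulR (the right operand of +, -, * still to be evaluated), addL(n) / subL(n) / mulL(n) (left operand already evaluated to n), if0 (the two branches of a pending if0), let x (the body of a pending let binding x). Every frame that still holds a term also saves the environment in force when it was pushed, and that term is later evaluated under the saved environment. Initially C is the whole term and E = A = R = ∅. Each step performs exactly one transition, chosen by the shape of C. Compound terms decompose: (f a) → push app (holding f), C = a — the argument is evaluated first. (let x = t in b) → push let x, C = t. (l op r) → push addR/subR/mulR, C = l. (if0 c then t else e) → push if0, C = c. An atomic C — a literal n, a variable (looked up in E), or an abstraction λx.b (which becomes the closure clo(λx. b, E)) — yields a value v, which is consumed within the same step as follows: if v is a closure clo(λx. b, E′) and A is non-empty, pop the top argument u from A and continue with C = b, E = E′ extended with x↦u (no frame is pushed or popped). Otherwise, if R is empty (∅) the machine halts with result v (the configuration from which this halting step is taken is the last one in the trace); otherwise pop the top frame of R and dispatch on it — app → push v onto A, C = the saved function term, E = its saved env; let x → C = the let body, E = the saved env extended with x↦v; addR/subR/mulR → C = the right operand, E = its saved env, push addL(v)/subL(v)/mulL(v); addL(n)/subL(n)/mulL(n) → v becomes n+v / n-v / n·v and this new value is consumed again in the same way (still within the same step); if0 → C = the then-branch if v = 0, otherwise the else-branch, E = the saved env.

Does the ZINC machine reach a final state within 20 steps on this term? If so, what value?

Answer: DIVERGES (no final state within 20 steps)

Execution trace:
step 0: <C=(let loop = 2 in ((λx. (x x)) (λx. (x x)))), E=∅, A=∅, R=∅>
step 1: <C=2, E=∅, A=∅, R=[let loop]>
step 2: <C=((λx. (x x)) (λx. (x x))), E={loop↦2}, A=∅, R=∅>
step 3: <C=(λx. (x x)), E={loop↦2}, A=∅, R=[app]>
step 4: <C=(λx. (x x)), E={loop↦2}, A=[clo(λx. (x x), {loop↦2})], R=∅>
step 5: <C=(x x), E={x↦clo(λx. (x x), {loop↦2}), loop↦2}, A=∅, R=∅>
step 6: <C=x, E={x↦clo(λx. (x x), {loop↦2}), loop↦2}, A=∅, R=[app]>
step 7: <C=x, E={x↦clo(λx. (x x), {loop↦2}), loop↦2}, A=[clo(λx. (x x), {loop↦2})], R=∅>
… configuration repeats with period 3 (steps 5–7 recur indefinitely) …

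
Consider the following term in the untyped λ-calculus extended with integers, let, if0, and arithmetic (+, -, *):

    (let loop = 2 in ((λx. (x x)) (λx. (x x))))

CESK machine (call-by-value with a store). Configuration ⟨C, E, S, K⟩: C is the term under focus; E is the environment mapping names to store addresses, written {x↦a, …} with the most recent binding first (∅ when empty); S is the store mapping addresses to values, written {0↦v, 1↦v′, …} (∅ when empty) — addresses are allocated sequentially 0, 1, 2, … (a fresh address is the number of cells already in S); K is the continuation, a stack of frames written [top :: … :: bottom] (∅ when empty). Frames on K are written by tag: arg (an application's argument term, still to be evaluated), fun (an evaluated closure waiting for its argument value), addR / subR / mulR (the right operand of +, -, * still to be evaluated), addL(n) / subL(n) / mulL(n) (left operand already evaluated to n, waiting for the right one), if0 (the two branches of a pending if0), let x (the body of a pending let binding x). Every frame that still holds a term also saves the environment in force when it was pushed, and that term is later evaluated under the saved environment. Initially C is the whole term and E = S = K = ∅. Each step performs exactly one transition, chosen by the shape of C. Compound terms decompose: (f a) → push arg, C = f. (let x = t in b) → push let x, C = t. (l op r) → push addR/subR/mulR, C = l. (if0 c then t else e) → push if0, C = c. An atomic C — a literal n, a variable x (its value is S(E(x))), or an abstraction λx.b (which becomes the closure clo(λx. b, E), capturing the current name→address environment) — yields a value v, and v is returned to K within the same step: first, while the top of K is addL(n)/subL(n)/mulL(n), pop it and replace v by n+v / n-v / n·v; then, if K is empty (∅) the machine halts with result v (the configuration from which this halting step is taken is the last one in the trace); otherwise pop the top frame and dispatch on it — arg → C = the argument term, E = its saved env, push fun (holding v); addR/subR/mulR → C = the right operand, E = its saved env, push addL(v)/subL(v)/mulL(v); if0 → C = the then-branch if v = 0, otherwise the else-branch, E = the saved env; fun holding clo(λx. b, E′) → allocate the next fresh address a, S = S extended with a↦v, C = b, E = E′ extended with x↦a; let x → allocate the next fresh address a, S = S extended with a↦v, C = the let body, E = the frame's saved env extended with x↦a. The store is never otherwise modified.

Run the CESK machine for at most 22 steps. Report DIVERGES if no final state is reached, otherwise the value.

[0] ⟨C=(let loop = 2 in ((λx. (x x)) (λx. (x x)))); E=∅; S=∅; K=∅⟩
[1] ⟨C=2; E=∅; S=∅; K=[let loop]⟩
[2] ⟨C=((λx. (x x)) (λx. (x x))); E={loop↦0}; S={0↦2}; K=∅⟩
[3] ⟨C=(λx. (x x)); E={loop↦0}; S={0↦2}; K=[arg]⟩
[4] ⟨C=(λx. (x x)); E={loop↦0}; S={0↦2}; K=[fun]⟩
[5] ⟨C=(x x); E={x↦1, loop↦0}; S={0↦2, 1↦clo(λx. (x x), {loop↦0})}; K=∅⟩
[6] ⟨C=x; E={x↦1, loop↦0}; S={0↦2, 1↦clo(λx. (x x), {loop↦0})}; K=[arg]⟩
[7] ⟨C=x; E={x↦1, loop↦0}; S={0↦2, 1↦clo(λx. (x x), {loop↦0})}; K=[fun]⟩
[8] ⟨C=(x x); E={x↦2, loop↦0}; S={0↦2, 1↦clo(λx. (x x), {loop↦0}), 2↦clo(λx. (x x), {loop↦0})}; K=∅⟩
[9] ⟨C=x; E={x↦2, loop↦0}; S={0↦2, 1↦clo(λx. (x x), {loop↦0}), 2↦clo(λx. (x x), {loop↦0})}; K=[arg]⟩
[10] ⟨C=x; E={x↦2, loop↦0}; S={0↦2, 1↦clo(λx. (x x), {loop↦0}), 2↦clo(λx. (x x), {loop↦0})}; K=[fun]⟩
[11] ⟨C=(x x); E={x↦3, loop↦0}; S={0↦2, 1↦clo(λx. (x x), {loop↦0}), 2↦clo(λx. (x x), {loop↦0}), 3↦clo(λx. (x x), {loop↦0})}; K=∅⟩
[12] ⟨C=x; E={x↦3, loop↦0}; S={0↦2, 1↦clo(λx. (x x), {loop↦0}), 2↦clo(λx. (x x), {loop↦0}), 3↦clo(λx. (x x), {loop↦0})}; K=[arg]⟩
[13] ⟨C=x; E={x↦3, loop↦0}; S={0↦2, 1↦clo(λx. (x x), {loop↦0}), 2↦clo(λx. (x x), {loop↦0}), 3↦clo(λx. (x x), {loop↦0})}; K=[fun]⟩
[14] ⟨C=(x x); E={x↦4, loop↦0}; S={0↦2, 1↦clo(λx. (x x), {loop↦0}), 2↦clo(λx. (x x), {loop↦0}), 3↦clo(λx. (x x), {loop↦0}), 4↦clo(λx. (x x), {loop↦0})}; K=∅⟩
[15] ⟨C=x; E={x↦4, loop↦0}; S={0↦2, 1↦clo(λx. (x x), {loop↦0}), 2↦clo(λx. (x x), {loop↦0}), 3↦clo(λx. (x x), {loop↦0}), 4↦clo(λx. (x x), {loop↦0})}; K=[arg]⟩
[16] ⟨C=x; E={x↦4, loop↦0}; S={0↦2, 1↦clo(λx. (x x), {loop↦0}), 2↦clo(λx. (x x), {loop↦0}), 3↦clo(λx. (x x), {loop↦0}), 4↦clo(λx. (x x), {loop↦0})}; K=[fun]⟩
[17] ⟨C=(x x); E={x↦5, loop↦0}; S={0↦2, 1↦clo(λx. (x x), {loop↦0}), 2↦clo(λx. (x x), {loop↦0}), 3↦clo(λx. (x x), {loop↦0}), 4↦clo(λx. (x x), {loop↦0}), 5↦clo(λx. (x x), {loop↦0})}; K=∅⟩
[18] ⟨C=x; E={x↦5, loop↦0}; S={0↦2, 1↦clo(λx. (x x), {loop↦0}), 2↦clo(λx. (x x), {loop↦0}), 3↦clo(λx. (x x), {loop↦0}), 4↦clo(λx. (x x), {loop↦0}), 5↦clo(λx. (x x), {loop↦0})}; K=[arg]⟩
[19] ⟨C=x; E={x↦5, loop↦0}; S={0↦2, 1↦clo(λx. (x x), {loop↦0}), 2↦clo(λx. (x x), {loop↦0}), 3↦clo(λx. (x x), {loop↦0}), 4↦clo(λx. (x x), {loop↦0}), 5↦clo(λx. (x x), {loop↦0})}; K=[fun]⟩
[20] ⟨C=(x x); E={x↦6, loop↦0}; S={0↦2, 1↦clo(λx. (x x), {loop↦0}), 2↦clo(λx. (x x), {loop↦0}), 3↦clo(λx. (x x), {loop↦0}), 4↦clo(λx. (x x), {loop↦0}), 5↦clo(λx. (x x), {loop↦0}), 6↦clo(λx. (x x), {loop↦0})}; K=∅⟩
[21] ⟨C=x; E={x↦6, loop↦0}; S={0↦2, 1↦clo(λx. (x x), {loop↦0}), 2↦clo(λx. (x x), {loop↦0}), 3↦clo(λx. (x x), {loop↦0}), 4↦clo(λx. (x x), {loop↦0}), 5↦clo(λx. (x x), {loop↦0}), 6↦clo(λx. (x x), {loop↦0})}; K=[arg]⟩
[22] ⟨C=x; E={x↦6, loop↦0}; S={0↦2, 1↦clo(λx. (x x), {loop↦0}), 2↦clo(λx. (x x), {loop↦0}), 3↦clo(λx. (x x), {loop↦0}), 4↦clo(λx. (x x), {loop↦0}), 5↦clo(λx. (x x), {loop↦0}), 6↦clo(λx. (x x), {loop↦0})}; K=[fun]⟩
→ 22 transitions taken and the configuration is still not final: no result within 22 steps

Answer: DIVERGES (no final state within 22 steps)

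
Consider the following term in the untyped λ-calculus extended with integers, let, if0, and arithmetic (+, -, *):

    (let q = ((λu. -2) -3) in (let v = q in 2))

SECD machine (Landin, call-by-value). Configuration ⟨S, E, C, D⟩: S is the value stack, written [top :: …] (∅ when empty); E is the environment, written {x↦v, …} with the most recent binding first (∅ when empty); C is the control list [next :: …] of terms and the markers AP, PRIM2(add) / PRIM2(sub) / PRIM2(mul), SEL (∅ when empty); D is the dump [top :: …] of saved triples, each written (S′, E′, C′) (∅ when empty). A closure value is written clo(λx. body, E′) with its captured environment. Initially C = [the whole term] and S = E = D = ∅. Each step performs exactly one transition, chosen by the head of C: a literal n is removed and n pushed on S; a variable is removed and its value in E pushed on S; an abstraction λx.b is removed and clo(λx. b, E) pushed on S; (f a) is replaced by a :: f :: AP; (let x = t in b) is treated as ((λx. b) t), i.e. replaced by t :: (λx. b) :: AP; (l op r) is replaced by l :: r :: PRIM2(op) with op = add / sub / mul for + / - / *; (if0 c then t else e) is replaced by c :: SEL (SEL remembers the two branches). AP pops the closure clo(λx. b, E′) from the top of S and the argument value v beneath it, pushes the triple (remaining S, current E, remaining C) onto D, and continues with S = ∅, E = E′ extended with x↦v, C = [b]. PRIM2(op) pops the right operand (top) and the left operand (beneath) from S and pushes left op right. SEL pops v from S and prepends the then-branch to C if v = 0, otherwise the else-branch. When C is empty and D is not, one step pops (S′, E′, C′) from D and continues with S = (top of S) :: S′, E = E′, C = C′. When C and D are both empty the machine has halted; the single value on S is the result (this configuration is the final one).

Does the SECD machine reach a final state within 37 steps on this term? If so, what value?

0. ⟨S=∅; E=∅; C=[(let q = ((λu. -2) -3) in (let v = q in 2))]; D=∅⟩
1. ⟨S=∅; E=∅; C=[((λu. -2) -3) :: (λq. (let v = q in 2)) :: AP]; D=∅⟩
2. ⟨S=∅; E=∅; C=[-3 :: (λu. -2) :: AP :: (λq. (let v = q in 2)) :: AP]; D=∅⟩
3. ⟨S=[-3]; E=∅; C=[(λu. -2) :: AP :: (λq. (let v = q in 2)) :: AP]; D=∅⟩
4. ⟨S=[clo(λu. -2, ∅) :: -3]; E=∅; C=[AP :: (λq. (let v = q in 2)) :: AP]; D=∅⟩
5. ⟨S=∅; E={u↦-3}; C=[-2]; D=[(∅, ∅, [(λq. (let v = q in 2)) :: AP])]⟩
6. ⟨S=[-2]; E={u↦-3}; C=∅; D=[(∅, ∅, [(λq. (let v = q in 2)) :: AP])]⟩
7. ⟨S=[-2]; E=∅; C=[(λq. (let v = q in 2)) :: AP]; D=∅⟩
8. ⟨S=[clo(λq. (let v = q in 2), ∅) :: -2]; E=∅; C=[AP]; D=∅⟩
9. ⟨S=∅; E={q↦-2}; C=[(let v = q in 2)]; D=[(∅, ∅, ∅)]⟩
10. ⟨S=∅; E={q↦-2}; C=[q :: (λv. 2) :: AP]; D=[(∅, ∅, ∅)]⟩
11. ⟨S=[-2]; E={q↦-2}; C=[(λv. 2) :: AP]; D=[(∅, ∅, ∅)]⟩
12. ⟨S=[clo(λv. 2, {q↦-2}) :: -2]; E={q↦-2}; C=[AP]; D=[(∅, ∅, ∅)]⟩
13. ⟨S=∅; E={v↦-2, q↦-2}; C=[2]; D=[(∅, {q↦-2}, ∅) :: (∅, ∅, ∅)]⟩
14. ⟨S=[2]; E={v↦-2, q↦-2}; C=∅; D=[(∅, {q↦-2}, ∅) :: (∅, ∅, ∅)]⟩
15. ⟨S=[2]; E={q↦-2}; C=∅; D=[(∅, ∅, ∅)]⟩
16. ⟨S=[2]; E=∅; C=∅; D=∅⟩
→ final value 2

Answer: 2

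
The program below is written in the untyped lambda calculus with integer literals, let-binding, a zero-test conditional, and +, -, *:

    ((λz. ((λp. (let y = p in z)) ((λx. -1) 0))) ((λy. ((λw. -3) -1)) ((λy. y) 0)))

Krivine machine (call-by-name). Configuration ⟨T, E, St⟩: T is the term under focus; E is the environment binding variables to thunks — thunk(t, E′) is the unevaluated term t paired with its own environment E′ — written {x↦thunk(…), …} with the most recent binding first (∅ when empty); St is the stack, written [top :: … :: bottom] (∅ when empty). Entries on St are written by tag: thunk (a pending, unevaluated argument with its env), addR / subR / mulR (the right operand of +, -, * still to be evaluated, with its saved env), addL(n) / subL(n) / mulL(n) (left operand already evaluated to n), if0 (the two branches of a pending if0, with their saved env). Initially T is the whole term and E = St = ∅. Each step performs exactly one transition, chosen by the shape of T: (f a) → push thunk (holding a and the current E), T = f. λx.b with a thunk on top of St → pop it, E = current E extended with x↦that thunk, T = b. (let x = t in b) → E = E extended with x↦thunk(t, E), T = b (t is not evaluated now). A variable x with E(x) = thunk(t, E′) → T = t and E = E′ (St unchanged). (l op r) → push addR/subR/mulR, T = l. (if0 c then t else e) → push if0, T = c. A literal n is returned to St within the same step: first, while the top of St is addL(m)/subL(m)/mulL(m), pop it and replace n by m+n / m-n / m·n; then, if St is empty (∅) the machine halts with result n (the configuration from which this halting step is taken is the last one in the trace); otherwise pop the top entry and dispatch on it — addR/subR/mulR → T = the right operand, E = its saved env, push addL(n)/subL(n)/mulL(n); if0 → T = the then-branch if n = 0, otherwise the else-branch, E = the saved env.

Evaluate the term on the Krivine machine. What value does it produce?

step 0: [T=((λz. ((λp. (let y = p in z)) ((λx. -1) 0))) ((λy. ((λw. -3) -1)) ((λy. y) 0))) | E=∅ | St=∅]
step 1: [T=(λz. ((λp. (let y = p in z)) ((λx. -1) 0))) | E=∅ | St=[thunk]]
step 2: [T=((λp. (let y = p in z)) ((λx. -1) 0)) | E={z↦thunk(((λy. ((λw. -3) -1)) ((λy. y) 0)), ∅)} | St=∅]
step 3: [T=(λp. (let y = p in z)) | E={z↦thunk(((λy. ((λw. -3) -1)) ((λy. y) 0)), ∅)} | St=[thunk]]
step 4: [T=(let y = p in z) | E={p↦thunk(((λx. -1) 0), {z↦thunk(((λy. ((λw. -3) -1)) ((λy. y) 0)), ∅)}), z↦thunk(((λy. ((λw. -3) -1)) ((λy. y) 0)), ∅)} | St=∅]
step 5: [T=z | E={y↦thunk(p, {p↦thunk(((λx. -1) 0), {z↦thunk(((λy. ((λw. -3) -1)) ((λy. y) 0)), ∅)}), z↦thunk(((λy. ((λw. -3) -1)) ((λy. y) 0)), ∅)}), p↦thunk(((λx. -1) 0), {z↦thunk(((λy. ((λw. -3) -1)) ((λy. y) 0)), ∅)}), z↦thunk(((λy. ((λw. -3) -1)) ((λy. y) 0)), ∅)} | St=∅]
step 6: [T=((λy. ((λw. -3) -1)) ((λy. y) 0)) | E=∅ | St=∅]
step 7: [T=(λy. ((λw. -3) -1)) | E=∅ | St=[thunk]]
step 8: [T=((λw. -3) -1) | E={y↦thunk(((λy. y) 0), ∅)} | St=∅]
step 9: [T=(λw. -3) | E={y↦thunk(((λy. y) 0), ∅)} | St=[thunk]]
step 10: [T=-3 | E={w↦thunk(-1, {y↦thunk(((λy. y) 0), ∅)}), y↦thunk(((λy. y) 0), ∅)} | St=∅]
→ final value -3

Answer: -3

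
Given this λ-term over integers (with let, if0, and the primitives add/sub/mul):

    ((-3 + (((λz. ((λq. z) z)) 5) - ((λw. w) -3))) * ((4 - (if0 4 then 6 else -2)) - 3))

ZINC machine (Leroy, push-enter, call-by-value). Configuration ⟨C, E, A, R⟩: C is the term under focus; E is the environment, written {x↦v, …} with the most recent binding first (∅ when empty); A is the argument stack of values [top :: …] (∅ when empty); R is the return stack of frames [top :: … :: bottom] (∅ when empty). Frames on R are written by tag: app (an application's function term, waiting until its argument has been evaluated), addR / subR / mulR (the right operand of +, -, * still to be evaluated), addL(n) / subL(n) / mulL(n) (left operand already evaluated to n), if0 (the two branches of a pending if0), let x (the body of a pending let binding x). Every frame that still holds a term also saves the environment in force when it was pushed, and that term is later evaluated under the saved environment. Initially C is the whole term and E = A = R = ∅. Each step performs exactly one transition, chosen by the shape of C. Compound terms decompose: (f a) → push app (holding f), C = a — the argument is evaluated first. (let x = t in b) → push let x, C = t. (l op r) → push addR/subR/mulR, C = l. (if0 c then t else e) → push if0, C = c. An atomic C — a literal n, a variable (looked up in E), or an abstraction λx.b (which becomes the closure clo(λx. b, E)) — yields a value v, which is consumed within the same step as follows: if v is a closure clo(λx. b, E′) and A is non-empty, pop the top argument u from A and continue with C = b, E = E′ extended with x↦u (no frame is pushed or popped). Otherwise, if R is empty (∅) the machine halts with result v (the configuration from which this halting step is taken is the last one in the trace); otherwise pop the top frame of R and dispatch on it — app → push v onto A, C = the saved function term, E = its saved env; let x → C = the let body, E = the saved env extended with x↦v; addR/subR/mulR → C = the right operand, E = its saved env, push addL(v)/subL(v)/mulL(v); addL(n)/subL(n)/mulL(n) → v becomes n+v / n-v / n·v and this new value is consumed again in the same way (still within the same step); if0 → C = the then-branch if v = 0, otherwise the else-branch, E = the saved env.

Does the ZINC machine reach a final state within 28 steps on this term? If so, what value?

Answer: 15

Derivation:
step 0: [C=((-3 + (((λz. ((λq. z) z)) 5) - ((λw. w) -3))) * ((4 - (if0 4 then 6 else -2)) - 3)) | E=∅ | A=∅ | R=∅]
step 1: [C=(-3 + (((λz. ((λq. z) z)) 5) - ((λw. w) -3))) | E=∅ | A=∅ | R=[mulR]]
step 2: [C=-3 | E=∅ | A=∅ | R=[addR :: mulR]]
step 3: [C=(((λz. ((λq. z) z)) 5) - ((λw. w) -3)) | E=∅ | A=∅ | R=[addL(-3) :: mulR]]
step 4: [C=((λz. ((λq. z) z)) 5) | E=∅ | A=∅ | R=[subR :: addL(-3) :: mulR]]
step 5: [C=5 | E=∅ | A=∅ | R=[app :: subR :: addL(-3) :: mulR]]
step 6: [C=(λz. ((λq. z) z)) | E=∅ | A=[5] | R=[subR :: addL(-3) :: mulR]]
step 7: [C=((λq. z) z) | E={z↦5} | A=∅ | R=[subR :: addL(-3) :: mulR]]
step 8: [C=z | E={z↦5} | A=∅ | R=[app :: subR :: addL(-3) :: mulR]]
step 9: [C=(λq. z) | E={z↦5} | A=[5] | R=[subR :: addL(-3) :: mulR]]
step 10: [C=z | E={q↦5, z↦5} | A=∅ | R=[subR :: addL(-3) :: mulR]]
step 11: [C=((λw. w) -3) | E=∅ | A=∅ | R=[subL(5) :: addL(-3) :: mulR]]
step 12: [C=-3 | E=∅ | A=∅ | R=[app :: subL(5) :: addL(-3) :: mulR]]
step 13: [C=(λw. w) | E=∅ | A=[-3] | R=[subL(5) :: addL(-3) :: mulR]]
step 14: [C=w | E={w↦-3} | A=∅ | R=[subL(5) :: addL(-3) :: mulR]]
step 15: [C=((4 - (if0 4 then 6 else -2)) - 3) | E=∅ | A=∅ | R=[mulL(5)]]
step 16: [C=(4 - (if0 4 then 6 else -2)) | E=∅ | A=∅ | R=[subR :: mulL(5)]]
step 17: [C=4 | E=∅ | A=∅ | R=[subR :: subR :: mulL(5)]]
step 18: [C=(if0 4 then 6 else -2) | E=∅ | A=∅ | R=[subL(4) :: subR :: mulL(5)]]
step 19: [C=4 | E=∅ | A=∅ | R=[if0 :: subL(4) :: subR :: mulL(5)]]
step 20: [C=-2 | E=∅ | A=∅ | R=[subL(4) :: subR :: mulL(5)]]
step 21: [C=3 | E=∅ | A=∅ | R=[subL(6) :: mulL(5)]]
→ final value 15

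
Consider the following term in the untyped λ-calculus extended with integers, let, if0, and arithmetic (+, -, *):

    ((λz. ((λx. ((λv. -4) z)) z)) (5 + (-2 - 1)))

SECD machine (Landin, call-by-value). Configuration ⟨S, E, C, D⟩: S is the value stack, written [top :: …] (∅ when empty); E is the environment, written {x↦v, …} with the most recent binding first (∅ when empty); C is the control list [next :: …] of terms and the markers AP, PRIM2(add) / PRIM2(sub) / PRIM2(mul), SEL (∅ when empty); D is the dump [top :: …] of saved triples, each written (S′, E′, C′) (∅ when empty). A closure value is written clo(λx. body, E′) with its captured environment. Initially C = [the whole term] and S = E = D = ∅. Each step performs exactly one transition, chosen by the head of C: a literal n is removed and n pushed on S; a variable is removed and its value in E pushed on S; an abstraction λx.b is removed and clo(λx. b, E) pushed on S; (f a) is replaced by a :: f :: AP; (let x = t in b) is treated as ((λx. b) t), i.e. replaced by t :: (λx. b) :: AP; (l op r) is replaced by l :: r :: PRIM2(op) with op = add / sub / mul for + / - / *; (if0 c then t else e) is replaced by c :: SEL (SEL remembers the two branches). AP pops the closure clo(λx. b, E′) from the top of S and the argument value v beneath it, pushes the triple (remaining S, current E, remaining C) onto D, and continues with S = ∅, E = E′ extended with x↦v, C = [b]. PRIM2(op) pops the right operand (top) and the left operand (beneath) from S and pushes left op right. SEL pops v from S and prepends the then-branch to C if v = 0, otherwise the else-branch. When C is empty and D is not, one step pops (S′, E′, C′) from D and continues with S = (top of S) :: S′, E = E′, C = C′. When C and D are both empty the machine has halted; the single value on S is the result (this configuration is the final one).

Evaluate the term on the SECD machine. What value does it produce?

Answer: -4

Derivation:
0. <S=∅, E=∅, C=[((λz. ((λx. ((λv. -4) z)) z)) (5 + (-2 - 1)))], D=∅>
1. <S=∅, E=∅, C=[(5 + (-2 - 1)) :: (λz. ((λx. ((λv. -4) z)) z)) :: AP], D=∅>
2. <S=∅, E=∅, C=[5 :: (-2 - 1) :: PRIM2(add) :: (λz. ((λx. ((λv. -4) z)) z)) :: AP], D=∅>
3. <S=[5], E=∅, C=[(-2 - 1) :: PRIM2(add) :: (λz. ((λx. ((λv. -4) z)) z)) :: AP], D=∅>
4. <S=[5], E=∅, C=[-2 :: 1 :: PRIM2(sub) :: PRIM2(add) :: (λz. ((λx. ((λv. -4) z)) z)) :: AP], D=∅>
5. <S=[-2 :: 5], E=∅, C=[1 :: PRIM2(sub) :: PRIM2(add) :: (λz. ((λx. ((λv. -4) z)) z)) :: AP], D=∅>
6. <S=[1 :: -2 :: 5], E=∅, C=[PRIM2(sub) :: PRIM2(add) :: (λz. ((λx. ((λv. -4) z)) z)) :: AP], D=∅>
7. <S=[-3 :: 5], E=∅, C=[PRIM2(add) :: (λz. ((λx. ((λv. -4) z)) z)) :: AP], D=∅>
8. <S=[2], E=∅, C=[(λz. ((λx. ((λv. -4) z)) z)) :: AP], D=∅>
9. <S=[clo(λz. ((λx. ((λv. -4) z)) z), ∅) :: 2], E=∅, C=[AP], D=∅>
10. <S=∅, E={z↦2}, C=[((λx. ((λv. -4) z)) z)], D=[(∅, ∅, ∅)]>
11. <S=∅, E={z↦2}, C=[z :: (λx. ((λv. -4) z)) :: AP], D=[(∅, ∅, ∅)]>
12. <S=[2], E={z↦2}, C=[(λx. ((λv. -4) z)) :: AP], D=[(∅, ∅, ∅)]>
13. <S=[clo(λx. ((λv. -4) z), {z↦2}) :: 2], E={z↦2}, C=[AP], D=[(∅, ∅, ∅)]>
14. <S=∅, E={x↦2, z↦2}, C=[((λv. -4) z)], D=[(∅, {z↦2}, ∅) :: (∅, ∅, ∅)]>
15. <S=∅, E={x↦2, z↦2}, C=[z :: (λv. -4) :: AP], D=[(∅, {z↦2}, ∅) :: (∅, ∅, ∅)]>
16. <S=[2], E={x↦2, z↦2}, C=[(λv. -4) :: AP], D=[(∅, {z↦2}, ∅) :: (∅, ∅, ∅)]>
17. <S=[clo(λv. -4, {x↦2, z↦2}) :: 2], E={x↦2, z↦2}, C=[AP], D=[(∅, {z↦2}, ∅) :: (∅, ∅, ∅)]>
18. <S=∅, E={v↦2, x↦2, z↦2}, C=[-4], D=[(∅, {x↦2, z↦2}, ∅) :: (∅, {z↦2}, ∅) :: (∅, ∅, ∅)]>
19. <S=[-4], E={v↦2, x↦2, z↦2}, C=∅, D=[(∅, {x↦2, z↦2}, ∅) :: (∅, {z↦2}, ∅) :: (∅, ∅, ∅)]>
20. <S=[-4], E={x↦2, z↦2}, C=∅, D=[(∅, {z↦2}, ∅) :: (∅, ∅, ∅)]>
21. <S=[-4], E={z↦2}, C=∅, D=[(∅, ∅, ∅)]>
22. <S=[-4], E=∅, C=∅, D=∅>
→ final value -4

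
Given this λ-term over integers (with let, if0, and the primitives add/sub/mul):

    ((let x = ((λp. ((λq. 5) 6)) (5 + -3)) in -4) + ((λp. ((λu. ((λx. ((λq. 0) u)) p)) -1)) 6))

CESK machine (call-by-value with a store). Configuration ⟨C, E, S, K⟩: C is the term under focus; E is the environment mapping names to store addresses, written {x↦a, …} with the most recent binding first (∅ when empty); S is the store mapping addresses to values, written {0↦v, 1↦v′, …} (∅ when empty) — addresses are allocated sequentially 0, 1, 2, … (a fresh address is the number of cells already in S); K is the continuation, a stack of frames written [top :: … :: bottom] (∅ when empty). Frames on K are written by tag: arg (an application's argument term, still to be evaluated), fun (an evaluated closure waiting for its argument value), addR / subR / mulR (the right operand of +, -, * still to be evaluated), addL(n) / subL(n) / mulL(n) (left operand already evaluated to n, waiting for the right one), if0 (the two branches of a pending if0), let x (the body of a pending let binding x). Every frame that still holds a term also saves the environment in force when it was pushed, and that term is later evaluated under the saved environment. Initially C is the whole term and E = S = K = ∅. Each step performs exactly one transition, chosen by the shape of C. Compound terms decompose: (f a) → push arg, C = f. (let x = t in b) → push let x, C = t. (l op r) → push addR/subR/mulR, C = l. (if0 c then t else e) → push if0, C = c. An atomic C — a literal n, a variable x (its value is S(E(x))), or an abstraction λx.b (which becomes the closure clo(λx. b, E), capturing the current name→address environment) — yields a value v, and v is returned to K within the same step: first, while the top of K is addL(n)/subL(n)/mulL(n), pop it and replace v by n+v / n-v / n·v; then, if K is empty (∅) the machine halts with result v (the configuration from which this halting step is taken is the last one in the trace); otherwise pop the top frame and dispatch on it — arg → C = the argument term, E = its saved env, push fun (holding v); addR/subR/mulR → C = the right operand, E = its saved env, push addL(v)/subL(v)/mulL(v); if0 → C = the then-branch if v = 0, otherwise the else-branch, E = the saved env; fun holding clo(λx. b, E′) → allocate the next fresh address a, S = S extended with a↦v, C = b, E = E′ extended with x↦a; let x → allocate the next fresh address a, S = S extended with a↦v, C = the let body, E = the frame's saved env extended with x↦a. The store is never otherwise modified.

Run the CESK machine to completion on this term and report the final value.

step 0: ⟨C=((let x = ((λp. ((λq. 5) 6)) (5 + -3)) in -4) + ((λp. ((λu. ((λx. ((λq. 0) u)) p)) -1)) 6)); E=∅; S=∅; K=∅⟩
step 1: ⟨C=(let x = ((λp. ((λq. 5) 6)) (5 + -3)) in -4); E=∅; S=∅; K=[addR]⟩
step 2: ⟨C=((λp. ((λq. 5) 6)) (5 + -3)); E=∅; S=∅; K=[let x :: addR]⟩
step 3: ⟨C=(λp. ((λq. 5) 6)); E=∅; S=∅; K=[arg :: let x :: addR]⟩
step 4: ⟨C=(5 + -3); E=∅; S=∅; K=[fun :: let x :: addR]⟩
step 5: ⟨C=5; E=∅; S=∅; K=[addR :: fun :: let x :: addR]⟩
step 6: ⟨C=-3; E=∅; S=∅; K=[addL(5) :: fun :: let x :: addR]⟩
step 7: ⟨C=((λq. 5) 6); E={p↦0}; S={0↦2}; K=[let x :: addR]⟩
step 8: ⟨C=(λq. 5); E={p↦0}; S={0↦2}; K=[arg :: let x :: addR]⟩
step 9: ⟨C=6; E={p↦0}; S={0↦2}; K=[fun :: let x :: addR]⟩
step 10: ⟨C=5; E={q↦1, p↦0}; S={0↦2, 1↦6}; K=[let x :: addR]⟩
step 11: ⟨C=-4; E={x↦2}; S={0↦2, 1↦6, 2↦5}; K=[addR]⟩
step 12: ⟨C=((λp. ((λu. ((λx. ((λq. 0) u)) p)) -1)) 6); E=∅; S={0↦2, 1↦6, 2↦5}; K=[addL(-4)]⟩
step 13: ⟨C=(λp. ((λu. ((λx. ((λq. 0) u)) p)) -1)); E=∅; S={0↦2, 1↦6, 2↦5}; K=[arg :: addL(-4)]⟩
step 14: ⟨C=6; E=∅; S={0↦2, 1↦6, 2↦5}; K=[fun :: addL(-4)]⟩
step 15: ⟨C=((λu. ((λx. ((λq. 0) u)) p)) -1); E={p↦3}; S={0↦2, 1↦6, 2↦5, 3↦6}; K=[addL(-4)]⟩
step 16: ⟨C=(λu. ((λx. ((λq. 0) u)) p)); E={p↦3}; S={0↦2, 1↦6, 2↦5, 3↦6}; K=[arg :: addL(-4)]⟩
step 17: ⟨C=-1; E={p↦3}; S={0↦2, 1↦6, 2↦5, 3↦6}; K=[fun :: addL(-4)]⟩
step 18: ⟨C=((λx. ((λq. 0) u)) p); E={u↦4, p↦3}; S={0↦2, 1↦6, 2↦5, 3↦6, 4↦-1}; K=[addL(-4)]⟩
step 19: ⟨C=(λx. ((λq. 0) u)); E={u↦4, p↦3}; S={0↦2, 1↦6, 2↦5, 3↦6, 4↦-1}; K=[arg :: addL(-4)]⟩
step 20: ⟨C=p; E={u↦4, p↦3}; S={0↦2, 1↦6, 2↦5, 3↦6, 4↦-1}; K=[fun :: addL(-4)]⟩
step 21: ⟨C=((λq. 0) u); E={x↦5, u↦4, p↦3}; S={0↦2, 1↦6, 2↦5, 3↦6, 4↦-1, 5↦6}; K=[addL(-4)]⟩
step 22: ⟨C=(λq. 0); E={x↦5, u↦4, p↦3}; S={0↦2, 1↦6, 2↦5, 3↦6, 4↦-1, 5↦6}; K=[arg :: addL(-4)]⟩
step 23: ⟨C=u; E={x↦5, u↦4, p↦3}; S={0↦2, 1↦6, 2↦5, 3↦6, 4↦-1, 5↦6}; K=[fun :: addL(-4)]⟩
step 24: ⟨C=0; E={q↦6, x↦5, u↦4, p↦3}; S={0↦2, 1↦6, 2↦5, 3↦6, 4↦-1, 5↦6, 6↦-1}; K=[addL(-4)]⟩
→ final value -4

Answer: -4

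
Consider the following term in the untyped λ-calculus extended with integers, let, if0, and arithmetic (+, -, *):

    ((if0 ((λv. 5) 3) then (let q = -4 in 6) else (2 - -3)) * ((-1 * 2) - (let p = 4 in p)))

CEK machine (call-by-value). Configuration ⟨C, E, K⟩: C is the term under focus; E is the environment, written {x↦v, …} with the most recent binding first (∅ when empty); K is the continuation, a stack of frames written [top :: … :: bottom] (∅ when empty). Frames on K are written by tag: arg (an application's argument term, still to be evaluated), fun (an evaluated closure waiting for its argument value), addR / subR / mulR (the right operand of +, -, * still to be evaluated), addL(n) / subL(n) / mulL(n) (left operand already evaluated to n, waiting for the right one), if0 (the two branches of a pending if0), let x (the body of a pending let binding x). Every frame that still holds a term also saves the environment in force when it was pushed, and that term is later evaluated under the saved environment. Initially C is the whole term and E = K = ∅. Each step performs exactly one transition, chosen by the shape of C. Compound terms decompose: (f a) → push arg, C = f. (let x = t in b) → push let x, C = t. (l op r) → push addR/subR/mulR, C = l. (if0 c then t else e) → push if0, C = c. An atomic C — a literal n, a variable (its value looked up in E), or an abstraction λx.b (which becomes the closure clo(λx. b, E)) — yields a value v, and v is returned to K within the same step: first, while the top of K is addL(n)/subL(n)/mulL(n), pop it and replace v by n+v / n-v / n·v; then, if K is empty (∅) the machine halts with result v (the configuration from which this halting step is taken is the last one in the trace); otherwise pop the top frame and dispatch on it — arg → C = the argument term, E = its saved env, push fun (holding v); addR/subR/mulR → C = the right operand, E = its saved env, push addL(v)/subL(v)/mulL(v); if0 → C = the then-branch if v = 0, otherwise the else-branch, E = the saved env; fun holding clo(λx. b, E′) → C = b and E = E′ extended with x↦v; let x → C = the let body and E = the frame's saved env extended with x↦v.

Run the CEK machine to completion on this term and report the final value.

[0] ⟨C=((if0 ((λv. 5) 3) then (let q = -4 in 6) else (2 - -3)) * ((-1 * 2) - (let p = 4 in p))); E=∅; K=∅⟩
[1] ⟨C=(if0 ((λv. 5) 3) then (let q = -4 in 6) else (2 - -3)); E=∅; K=[mulR]⟩
[2] ⟨C=((λv. 5) 3); E=∅; K=[if0 :: mulR]⟩
[3] ⟨C=(λv. 5); E=∅; K=[arg :: if0 :: mulR]⟩
[4] ⟨C=3; E=∅; K=[fun :: if0 :: mulR]⟩
[5] ⟨C=5; E={v↦3}; K=[if0 :: mulR]⟩
[6] ⟨C=(2 - -3); E=∅; K=[mulR]⟩
[7] ⟨C=2; E=∅; K=[subR :: mulR]⟩
[8] ⟨C=-3; E=∅; K=[subL(2) :: mulR]⟩
[9] ⟨C=((-1 * 2) - (let p = 4 in p)); E=∅; K=[mulL(5)]⟩
[10] ⟨C=(-1 * 2); E=∅; K=[subR :: mulL(5)]⟩
[11] ⟨C=-1; E=∅; K=[mulR :: subR :: mulL(5)]⟩
[12] ⟨C=2; E=∅; K=[mulL(-1) :: subR :: mulL(5)]⟩
[13] ⟨C=(let p = 4 in p); E=∅; K=[subL(-2) :: mulL(5)]⟩
[14] ⟨C=4; E=∅; K=[let p :: subL(-2) :: mulL(5)]⟩
[15] ⟨C=p; E={p↦4}; K=[subL(-2) :: mulL(5)]⟩
→ final value -30

Answer: -30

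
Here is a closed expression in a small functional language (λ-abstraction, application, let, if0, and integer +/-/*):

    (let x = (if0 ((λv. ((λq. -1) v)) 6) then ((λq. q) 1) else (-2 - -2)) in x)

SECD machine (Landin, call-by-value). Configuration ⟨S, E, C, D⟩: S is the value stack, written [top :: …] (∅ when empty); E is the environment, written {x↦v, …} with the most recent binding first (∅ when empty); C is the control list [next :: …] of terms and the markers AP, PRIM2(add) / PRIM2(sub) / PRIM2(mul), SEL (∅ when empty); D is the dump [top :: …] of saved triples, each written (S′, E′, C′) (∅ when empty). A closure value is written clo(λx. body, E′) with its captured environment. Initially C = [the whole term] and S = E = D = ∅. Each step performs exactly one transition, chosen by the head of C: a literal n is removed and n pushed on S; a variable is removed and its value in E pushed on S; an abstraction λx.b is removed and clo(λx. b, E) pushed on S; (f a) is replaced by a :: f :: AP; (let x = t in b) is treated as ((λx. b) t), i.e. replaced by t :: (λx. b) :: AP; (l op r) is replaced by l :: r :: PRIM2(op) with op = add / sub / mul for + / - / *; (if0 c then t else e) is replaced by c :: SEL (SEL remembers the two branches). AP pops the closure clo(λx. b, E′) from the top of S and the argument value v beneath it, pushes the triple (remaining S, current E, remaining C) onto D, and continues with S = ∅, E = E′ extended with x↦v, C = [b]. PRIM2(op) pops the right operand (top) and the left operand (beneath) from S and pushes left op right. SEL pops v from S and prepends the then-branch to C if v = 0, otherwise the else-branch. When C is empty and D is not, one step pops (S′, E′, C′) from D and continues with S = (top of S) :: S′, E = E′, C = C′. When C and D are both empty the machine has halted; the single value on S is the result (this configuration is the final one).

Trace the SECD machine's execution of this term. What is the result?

0. ⟨S=∅; E=∅; C=[(let x = (if0 ((λv. ((λq. -1) v)) 6) then ((λq. q) 1) else (-2 - -2)) in x)]; D=∅⟩
1. ⟨S=∅; E=∅; C=[(if0 ((λv. ((λq. -1) v)) 6) then ((λq. q) 1) else (-2 - -2)) :: (λx. x) :: AP]; D=∅⟩
2. ⟨S=∅; E=∅; C=[((λv. ((λq. -1) v)) 6) :: SEL :: (λx. x) :: AP]; D=∅⟩
3. ⟨S=∅; E=∅; C=[6 :: (λv. ((λq. -1) v)) :: AP :: SEL :: (λx. x) :: AP]; D=∅⟩
4. ⟨S=[6]; E=∅; C=[(λv. ((λq. -1) v)) :: AP :: SEL :: (λx. x) :: AP]; D=∅⟩
5. ⟨S=[clo(λv. ((λq. -1) v), ∅) :: 6]; E=∅; C=[AP :: SEL :: (λx. x) :: AP]; D=∅⟩
6. ⟨S=∅; E={v↦6}; C=[((λq. -1) v)]; D=[(∅, ∅, [SEL :: (λx. x) :: AP])]⟩
7. ⟨S=∅; E={v↦6}; C=[v :: (λq. -1) :: AP]; D=[(∅, ∅, [SEL :: (λx. x) :: AP])]⟩
8. ⟨S=[6]; E={v↦6}; C=[(λq. -1) :: AP]; D=[(∅, ∅, [SEL :: (λx. x) :: AP])]⟩
9. ⟨S=[clo(λq. -1, {v↦6}) :: 6]; E={v↦6}; C=[AP]; D=[(∅, ∅, [SEL :: (λx. x) :: AP])]⟩
10. ⟨S=∅; E={q↦6, v↦6}; C=[-1]; D=[(∅, {v↦6}, ∅) :: (∅, ∅, [SEL :: (λx. x) :: AP])]⟩
11. ⟨S=[-1]; E={q↦6, v↦6}; C=∅; D=[(∅, {v↦6}, ∅) :: (∅, ∅, [SEL :: (λx. x) :: AP])]⟩
12. ⟨S=[-1]; E={v↦6}; C=∅; D=[(∅, ∅, [SEL :: (λx. x) :: AP])]⟩
13. ⟨S=[-1]; E=∅; C=[SEL :: (λx. x) :: AP]; D=∅⟩
14. ⟨S=∅; E=∅; C=[(-2 - -2) :: (λx. x) :: AP]; D=∅⟩
15. ⟨S=∅; E=∅; C=[-2 :: -2 :: PRIM2(sub) :: (λx. x) :: AP]; D=∅⟩
16. ⟨S=[-2]; E=∅; C=[-2 :: PRIM2(sub) :: (λx. x) :: AP]; D=∅⟩
17. ⟨S=[-2 :: -2]; E=∅; C=[PRIM2(sub) :: (λx. x) :: AP]; D=∅⟩
18. ⟨S=[0]; E=∅; C=[(λx. x) :: AP]; D=∅⟩
19. ⟨S=[clo(λx. x, ∅) :: 0]; E=∅; C=[AP]; D=∅⟩
20. ⟨S=∅; E={x↦0}; C=[x]; D=[(∅, ∅, ∅)]⟩
21. ⟨S=[0]; E={x↦0}; C=∅; D=[(∅, ∅, ∅)]⟩
22. ⟨S=[0]; E=∅; C=∅; D=∅⟩
→ final value 0

Answer: 0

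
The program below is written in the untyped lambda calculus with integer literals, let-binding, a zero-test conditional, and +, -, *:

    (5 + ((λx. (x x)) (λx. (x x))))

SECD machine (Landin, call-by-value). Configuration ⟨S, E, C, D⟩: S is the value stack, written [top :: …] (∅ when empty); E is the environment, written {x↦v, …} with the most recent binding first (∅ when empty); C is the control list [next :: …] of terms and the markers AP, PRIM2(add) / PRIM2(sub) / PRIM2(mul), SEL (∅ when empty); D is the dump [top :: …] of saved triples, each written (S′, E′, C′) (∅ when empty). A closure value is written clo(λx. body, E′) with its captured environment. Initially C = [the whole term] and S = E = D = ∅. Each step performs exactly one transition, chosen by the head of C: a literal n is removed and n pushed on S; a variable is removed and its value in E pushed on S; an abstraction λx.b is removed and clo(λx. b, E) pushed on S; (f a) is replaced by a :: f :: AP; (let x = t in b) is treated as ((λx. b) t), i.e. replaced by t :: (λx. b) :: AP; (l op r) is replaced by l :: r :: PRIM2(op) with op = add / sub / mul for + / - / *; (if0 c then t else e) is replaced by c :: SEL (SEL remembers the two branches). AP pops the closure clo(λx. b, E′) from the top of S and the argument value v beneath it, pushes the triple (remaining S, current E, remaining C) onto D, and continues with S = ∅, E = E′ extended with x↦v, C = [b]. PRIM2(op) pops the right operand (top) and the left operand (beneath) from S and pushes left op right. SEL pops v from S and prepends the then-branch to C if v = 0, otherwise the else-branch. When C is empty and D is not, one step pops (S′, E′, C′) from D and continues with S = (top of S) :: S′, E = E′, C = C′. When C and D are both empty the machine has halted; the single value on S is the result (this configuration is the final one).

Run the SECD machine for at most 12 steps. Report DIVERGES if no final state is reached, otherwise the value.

Answer: DIVERGES (no final state within 12 steps)

Machine steps:
t=0: <S=∅, E=∅, C=[(5 + ((λx. (x x)) (λx. (x x))))], D=∅>
t=1: <S=∅, E=∅, C=[5 :: ((λx. (x x)) (λx. (x x))) :: PRIM2(add)], D=∅>
t=2: <S=[5], E=∅, C=[((λx. (x x)) (λx. (x x))) :: PRIM2(add)], D=∅>
t=3: <S=[5], E=∅, C=[(λx. (x x)) :: (λx. (x x)) :: AP :: PRIM2(add)], D=∅>
t=4: <S=[clo(λx. (x x), ∅) :: 5], E=∅, C=[(λx. (x x)) :: AP :: PRIM2(add)], D=∅>
t=5: <S=[clo(λx. (x x), ∅) :: clo(λx. (x x), ∅) :: 5], E=∅, C=[AP :: PRIM2(add)], D=∅>
t=6: <S=∅, E={x↦clo(λx. (x x), ∅)}, C=[(x x)], D=[([5], ∅, [PRIM2(add)])]>
t=7: <S=∅, E={x↦clo(λx. (x x), ∅)}, C=[x :: x :: AP], D=[([5], ∅, [PRIM2(add)])]>
t=8: <S=[clo(λx. (x x), ∅)], E={x↦clo(λx. (x x), ∅)}, C=[x :: AP], D=[([5], ∅, [PRIM2(add)])]>
t=9: <S=[clo(λx. (x x), ∅) :: clo(λx. (x x), ∅)], E={x↦clo(λx. (x x), ∅)}, C=[AP], D=[([5], ∅, [PRIM2(add)])]>
t=10: <S=∅, E={x↦clo(λx. (x x), ∅)}, C=[(x x)], D=[(∅, {x↦clo(λx. (x x), ∅)}, ∅) :: ([5], ∅, [PRIM2(add)])]>
t=11: <S=∅, E={x↦clo(λx. (x x), ∅)}, C=[x :: x :: AP], D=[(∅, {x↦clo(λx. (x x), ∅)}, ∅) :: ([5], ∅, [PRIM2(add)])]>
t=12: <S=[clo(λx. (x x), ∅)], E={x↦clo(λx. (x x), ∅)}, C=[x :: AP], D=[(∅, {x↦clo(λx. (x x), ∅)}, ∅) :: ([5], ∅, [PRIM2(add)])]>
→ 12 transitions taken and the configuration is still not final: no result within 12 steps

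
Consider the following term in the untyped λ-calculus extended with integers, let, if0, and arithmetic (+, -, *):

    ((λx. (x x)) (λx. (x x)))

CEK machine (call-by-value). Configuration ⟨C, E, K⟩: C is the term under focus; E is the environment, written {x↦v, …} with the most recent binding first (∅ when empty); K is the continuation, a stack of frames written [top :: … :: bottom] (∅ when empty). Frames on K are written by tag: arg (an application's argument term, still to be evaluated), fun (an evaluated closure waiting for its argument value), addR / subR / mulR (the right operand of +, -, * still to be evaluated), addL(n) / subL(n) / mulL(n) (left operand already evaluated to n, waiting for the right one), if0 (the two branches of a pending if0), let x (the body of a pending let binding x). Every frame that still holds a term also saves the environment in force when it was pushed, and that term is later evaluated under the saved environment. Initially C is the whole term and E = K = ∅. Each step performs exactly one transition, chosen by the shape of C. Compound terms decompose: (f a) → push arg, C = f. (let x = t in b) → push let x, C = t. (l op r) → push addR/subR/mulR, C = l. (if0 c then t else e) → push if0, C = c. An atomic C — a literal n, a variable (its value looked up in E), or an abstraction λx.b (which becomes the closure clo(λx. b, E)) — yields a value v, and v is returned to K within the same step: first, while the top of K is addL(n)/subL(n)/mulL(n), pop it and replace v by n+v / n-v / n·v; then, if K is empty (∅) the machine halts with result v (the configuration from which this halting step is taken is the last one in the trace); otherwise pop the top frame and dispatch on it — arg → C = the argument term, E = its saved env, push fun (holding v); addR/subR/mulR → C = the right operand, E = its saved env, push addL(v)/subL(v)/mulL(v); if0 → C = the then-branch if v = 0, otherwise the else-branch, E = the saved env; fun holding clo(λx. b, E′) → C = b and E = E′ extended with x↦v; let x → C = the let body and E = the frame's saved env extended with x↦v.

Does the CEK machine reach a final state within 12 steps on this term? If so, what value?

Answer: DIVERGES (no final state within 12 steps)

Derivation:
[0] [C=((λx. (x x)) (λx. (x x))) | E=∅ | K=∅]
[1] [C=(λx. (x x)) | E=∅ | K=[arg]]
[2] [C=(λx. (x x)) | E=∅ | K=[fun]]
[3] [C=(x x) | E={x↦clo(λx. (x x), ∅)} | K=∅]
[4] [C=x | E={x↦clo(λx. (x x), ∅)} | K=[arg]]
[5] [C=x | E={x↦clo(λx. (x x), ∅)} | K=[fun]]
… configuration repeats with period 3 (steps 3–5 recur indefinitely) …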